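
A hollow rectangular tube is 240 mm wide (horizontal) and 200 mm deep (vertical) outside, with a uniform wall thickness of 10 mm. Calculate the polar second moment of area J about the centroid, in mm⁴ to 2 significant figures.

Split into non-overlapping primitives; take the origin at the lower-left of the bounding box.
Outer rectangle: 240 × 200, A = 48 000 mm², y = 100 mm, Ī = 160 000 000 mm⁴.
Inner void (subtracted): 220 × 180, A = 39 600 mm², y = 100 mm, Ī = 106 920 000 mm⁴.
By symmetry the centroid is at mid-height, ȳ = 100 mm.
All pieces are centred on the centroidal x-axis, so I = ΣĪ (holes subtracted) = 53 080 000 mm⁴.
Repeating about the centroidal y-axis gives I_y = 70 680 000 mm⁴.
Polar second moment: J = I_x + I_y = 123 760 000 mm⁴.

J ≈ 1.2 × 10⁸ mm⁴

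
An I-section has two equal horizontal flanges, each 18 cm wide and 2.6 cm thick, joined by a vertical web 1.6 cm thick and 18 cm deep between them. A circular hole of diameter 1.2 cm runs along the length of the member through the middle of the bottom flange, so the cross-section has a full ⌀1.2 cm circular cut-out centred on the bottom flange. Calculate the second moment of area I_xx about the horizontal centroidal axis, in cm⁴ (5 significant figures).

Treat the section as a set of non-overlapping primitives; coordinates are from the bounding-box lower-left.
Bottom flange: 18 × 2.6, A = 46.8 cm², y = 1.3 cm, Ī = 26.364 cm⁴.
Web: 1.6 × 18, A = 28.8 cm², y = 11.6 cm, Ī = 777.6 cm⁴.
Top flange: 18 × 2.6, A = 46.8 cm², y = 21.9 cm, Ī = 26.364 cm⁴.
Hole (subtracted): ⌀1.2, A = 1.130973 cm², y = 1.3 cm, Ī = 0.1017876 cm⁴.
Centroid: ȳ = ΣA·y / ΣA = 11.69606 cm.
Transfer each piece to the horizontal centroidal axis using Ī + A·d² with d = y − 11.69606:
  bottom flange: d = -10.39606 cm → contributes +5084.417 cm⁴
  web: d = -0.09605936 cm → contributes +777.8657 cm⁴
  top flange: d = 10.20394 cm → contributes +4899.199 cm⁴
  hole: d = -10.39606 cm → contributes −122.3352 cm⁴
Total I = 10639.15 cm⁴.

I_xx ≈ 1.0639 × 10⁴ cm⁴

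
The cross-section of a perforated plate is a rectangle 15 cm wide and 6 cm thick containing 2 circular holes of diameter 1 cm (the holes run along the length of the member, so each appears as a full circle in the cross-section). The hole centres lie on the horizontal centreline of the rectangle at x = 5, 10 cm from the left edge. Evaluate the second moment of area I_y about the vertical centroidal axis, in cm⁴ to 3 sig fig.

I_y ≈ 1680 cm⁴

Treat the section as a set of non-overlapping primitives; coordinates are from the bounding-box lower-left.
Plate: 15 × 6, A = 90 cm², x = 7.5 cm, Ī = 1687.5 cm⁴.
Hole 1 (subtracted): ⌀1, A = 0.7854 cm², x = 5 cm, Ī = 0.049087 cm⁴.
Hole 2 (subtracted): ⌀1, A = 0.7854 cm², x = 10 cm, Ī = 0.049087 cm⁴.
By symmetry the centroid is at mid-width, x̄ = 7.5 cm.
Transfer each piece to the vertical centroidal axis using Ī + A·d² with d = x − 7.5:
  plate: d = 0 cm → contributes +1687.5 cm⁴
  hole 1: d = -2.5 cm → contributes −4.9578 cm⁴
  hole 2: d = 2.5 cm → contributes −4.9578 cm⁴
Total I = 1677.6 cm⁴.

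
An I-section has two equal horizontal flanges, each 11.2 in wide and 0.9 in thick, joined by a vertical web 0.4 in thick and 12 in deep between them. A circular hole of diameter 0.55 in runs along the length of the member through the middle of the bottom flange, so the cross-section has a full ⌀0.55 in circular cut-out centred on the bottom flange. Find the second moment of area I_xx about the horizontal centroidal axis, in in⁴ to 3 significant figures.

Split into non-overlapping primitives; take the origin at the lower-left of the bounding box.
Bottom flange: 11.2 × 0.9, A = 10.08 in², y = 0.45 in, Ī = 0.6804 in⁴.
Web: 0.4 × 12, A = 4.8 in², y = 6.9 in, Ī = 57.6 in⁴.
Top flange: 11.2 × 0.9, A = 10.08 in², y = 13.35 in, Ī = 0.6804 in⁴.
Hole (subtracted): ⌀0.55, A = 0.23758 in², y = 0.45 in, Ī = 0.0044918 in⁴.
Centroid: ȳ = ΣA·y / ΣA = 6.962 in.
Transfer each piece to the horizontal centroidal axis using Ī + A·d² with d = y − 6.962:
  bottom flange: d = -6.512 in → contributes +428.13 in⁴
  web: d = -0.061985 in → contributes +57.618 in⁴
  top flange: d = 6.388 in → contributes +412.01 in⁴
  hole: d = -6.512 in → contributes −10.079 in⁴
Total I = 887.68 in⁴.

I_xx ≈ 888 in⁴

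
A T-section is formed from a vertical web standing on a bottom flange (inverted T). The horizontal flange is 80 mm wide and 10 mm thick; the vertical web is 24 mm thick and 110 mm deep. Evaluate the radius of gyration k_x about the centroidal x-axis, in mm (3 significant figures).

k_x ≈ 37.7 mm

Treat the section as a set of non-overlapping primitives; coordinates are from the bounding-box lower-left.
Flange: 80 × 10, A = 800 mm², y = 5 mm, Ī = 6666.7 mm⁴.
Web: 24 × 110, A = 2 640 mm², y = 65 mm, Ī = 2 662 000 mm⁴.
Centroid: ȳ = ΣA·y / ΣA = 51.047 mm.
Transfer each piece to the centroidal x-axis using Ī + A·d² with d = y − 51.047:
  flange: d = -46.047 mm → contributes +1 702 892 mm⁴
  web: d = 13.953 mm → contributes +3 176 008 mm⁴
Total I = 4 878 899 mm⁴.
Radius of gyration: k = √(I/A) = √(4 878 899 / 3 440) = 37.66 mm.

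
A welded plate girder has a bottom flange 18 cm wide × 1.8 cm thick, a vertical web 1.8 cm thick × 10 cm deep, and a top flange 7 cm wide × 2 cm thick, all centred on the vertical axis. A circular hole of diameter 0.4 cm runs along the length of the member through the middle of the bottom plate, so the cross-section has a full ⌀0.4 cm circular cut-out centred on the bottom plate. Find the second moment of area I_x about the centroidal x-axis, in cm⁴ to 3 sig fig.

I_x ≈ 1610 cm⁴

Break the section into simple shapes (no overlaps), measuring from the bottom-left corner of the bounding box.
Bottom plate: 18 × 1.8, A = 32.4 cm², y = 0.9 cm, Ī = 8.748 cm⁴.
Web plate: 1.8 × 10, A = 18 cm², y = 6.8 cm, Ī = 150 cm⁴.
Top plate: 7 × 2, A = 14 cm², y = 12.8 cm, Ī = 4.6667 cm⁴.
Hole (subtracted): ⌀0.4, A = 0.12566 cm², y = 0.9 cm, Ī = 0.0012566 cm⁴.
Centroid: ȳ = ΣA·y / ΣA = 5.1443 cm.
Transfer each piece to the centroidal x-axis using Ī + A·d² with d = y − 5.1443:
  bottom plate: d = -4.2443 cm → contributes +592.41 cm⁴
  web plate: d = 1.6557 cm → contributes +199.34 cm⁴
  top plate: d = 7.6557 cm → contributes +825.2 cm⁴
  hole: d = -4.2443 cm → contributes −2.265 cm⁴
Total I = 1614.7 cm⁴.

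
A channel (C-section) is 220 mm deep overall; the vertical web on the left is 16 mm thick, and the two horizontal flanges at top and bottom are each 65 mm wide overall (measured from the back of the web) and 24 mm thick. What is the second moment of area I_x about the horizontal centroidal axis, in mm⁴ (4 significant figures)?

I_x ≈ 3.690 × 10⁷ mm⁴

Break the section into simple shapes (no overlaps), measuring from the bottom-left corner of the bounding box.
Web: 16 × 220, A = 3 520 mm², y = 110 mm, Ī = 14 197 333 mm⁴.
Top flange (beyond web): 49 × 24, A = 1 176 mm², y = 208 mm, Ī = 56 448 mm⁴.
Bottom flange (beyond web): 49 × 24, A = 1 176 mm², y = 12 mm, Ī = 56 448 mm⁴.
By symmetry the centroid is at mid-height, ȳ = 110 mm.
Transfer each piece to the horizontal centroidal axis using Ī + A·d² with d = y − 110:
  web: d = 0 mm → contributes +14 197 333 mm⁴
  top flange (beyond web): d = 98 mm → contributes +11 350 752 mm⁴
  bottom flange (beyond web): d = -98 mm → contributes +11 350 752 mm⁴
Total I = 36 898 837 mm⁴.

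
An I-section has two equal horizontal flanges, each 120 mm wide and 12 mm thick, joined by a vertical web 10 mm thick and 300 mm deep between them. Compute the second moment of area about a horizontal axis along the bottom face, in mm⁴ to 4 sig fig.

I_base ≈ 2.469 × 10⁸ mm⁴

Treat the section as a set of non-overlapping primitives; coordinates are from the bounding-box lower-left.
Bottom flange: 120 × 12, A = 1 440 mm², y = 6 mm, Ī = 17 280 mm⁴.
Web: 10 × 300, A = 3 000 mm², y = 162 mm, Ī = 22 500 000 mm⁴.
Top flange: 120 × 12, A = 1 440 mm², y = 318 mm, Ī = 17 280 mm⁴.
Transfer each piece to the bottom edge using Ī + A·d² with d = y − 0:
  bottom flange: d = 6 mm → contributes +69 120 mm⁴
  web: d = 162 mm → contributes +101 232 000 mm⁴
  top flange: d = 318 mm → contributes +145 635 840 mm⁴
Total I = 246 936 960 mm⁴.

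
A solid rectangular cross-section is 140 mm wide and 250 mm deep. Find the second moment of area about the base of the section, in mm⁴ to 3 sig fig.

I_base ≈ 7.29 × 10⁸ mm⁴

The section: 140 × 250, A = 35 000 mm², y = 125 mm, Ī = 182 291 667 mm⁴.
Transfer it to the base of the section using Ī + A·d² with d = y − 0:
  the section: d = 125 mm → contributes +729 166 667 mm⁴
Total I = 729 166 667 mm⁴.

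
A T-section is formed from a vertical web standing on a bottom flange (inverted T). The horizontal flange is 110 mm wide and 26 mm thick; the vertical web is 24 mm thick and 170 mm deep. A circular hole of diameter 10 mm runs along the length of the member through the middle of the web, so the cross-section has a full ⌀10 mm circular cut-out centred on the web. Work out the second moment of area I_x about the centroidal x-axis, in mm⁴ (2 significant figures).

I_x ≈ 2.6 × 10⁷ mm⁴

Treat the section as a set of non-overlapping primitives; coordinates are from the bounding-box lower-left.
Flange: 110 × 26, A = 2 860 mm², y = 13 mm, Ī = 161 113 mm⁴.
Web: 24 × 170, A = 4 080 mm², y = 111 mm, Ī = 9 826 000 mm⁴.
Hole (subtracted): ⌀10, A = 78.54 mm², y = 111 mm, Ī = 490.9 mm⁴.
Centroid: ȳ = ΣA·y / ΣA = 70.15 mm.
Transfer each piece to the centroidal x-axis using Ī + A·d² with d = y − 70.15:
  flange: d = -57.15 mm → contributes +9 502 731 mm⁴
  web: d = 40.85 mm → contributes +16 633 870 mm⁴
  hole: d = 40.85 mm → contributes −131 542 mm⁴
Total I = 26 005 059 mm⁴.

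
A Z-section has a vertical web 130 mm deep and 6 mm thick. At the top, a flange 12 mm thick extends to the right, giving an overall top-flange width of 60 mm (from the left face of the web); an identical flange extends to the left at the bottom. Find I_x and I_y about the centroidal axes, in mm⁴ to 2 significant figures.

Split into non-overlapping primitives; take the origin at the lower-left of the bounding box.
Web: 6 × 130, A = 780 mm², y = 65 mm, Ī = 1 098 500 mm⁴.
Top flange (beyond web): 54 × 12, A = 648 mm², y = 124 mm, Ī = 7 776 mm⁴.
Bottom flange (beyond web): 54 × 12, A = 648 mm², y = 6 mm, Ī = 7 776 mm⁴.
Centroid: ȳ = ΣA·y / ΣA = 65 mm.
Transfer each piece to the centroidal x-axis using Ī + A·d² with d = y − 65:
  web: d = 0 mm → contributes +1 098 500 mm⁴
  top flange (beyond web): d = 59 mm → contributes +2 263 464 mm⁴
  bottom flange (beyond web): d = -59 mm → contributes +2 263 464 mm⁴
Total I = 5 625 428 mm⁴.
For the y-axis: x̄ = 57 mm.
Repeating about the centroidal y-axis gives I_y = 1 483 668 mm⁴.

I_x ≈ 5.6 × 10⁶ mm⁴, I_y ≈ 1.5 × 10⁶ mm⁴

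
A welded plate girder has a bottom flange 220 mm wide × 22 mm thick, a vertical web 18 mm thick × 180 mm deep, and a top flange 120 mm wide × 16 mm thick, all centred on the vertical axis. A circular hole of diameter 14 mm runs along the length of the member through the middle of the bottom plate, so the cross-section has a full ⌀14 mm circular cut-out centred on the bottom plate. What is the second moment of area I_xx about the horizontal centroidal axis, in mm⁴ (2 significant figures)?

Split into non-overlapping primitives; take the origin at the lower-left of the bounding box.
Bottom plate: 220 × 22, A = 4 840 mm², y = 11 mm, Ī = 195 213 mm⁴.
Web plate: 18 × 180, A = 3 240 mm², y = 112 mm, Ī = 8 748 000 mm⁴.
Top plate: 120 × 16, A = 1 920 mm², y = 210 mm, Ī = 40 960 mm⁴.
Hole (subtracted): ⌀14, A = 153.9 mm², y = 11 mm, Ī = 1 886 mm⁴.
Centroid: ȳ = ΣA·y / ΣA = 83.04 mm.
Transfer each piece to the horizontal centroidal axis using Ī + A·d² with d = y − 83.04:
  bottom plate: d = -72.04 mm → contributes +25 314 346 mm⁴
  web plate: d = 28.96 mm → contributes +11 465 144 mm⁴
  top plate: d = 127 mm → contributes +30 988 656 mm⁴
  hole: d = -72.04 mm → contributes −800 809 mm⁴
Total I = 66 967 336 mm⁴.

I_xx ≈ 6.7 × 10⁷ mm⁴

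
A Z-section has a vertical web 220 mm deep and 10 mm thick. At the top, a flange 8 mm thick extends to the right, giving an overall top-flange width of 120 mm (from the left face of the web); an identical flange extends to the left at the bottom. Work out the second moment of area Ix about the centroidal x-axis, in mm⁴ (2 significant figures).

Ix ≈ 2.9 × 10⁷ mm⁴

Split into non-overlapping primitives; take the origin at the lower-left of the bounding box.
Web: 10 × 220, A = 2 200 mm², y = 110 mm, Ī = 8 873 333 mm⁴.
Top flange (beyond web): 110 × 8, A = 880 mm², y = 216 mm, Ī = 4 693 mm⁴.
Bottom flange (beyond web): 110 × 8, A = 880 mm², y = 4 mm, Ī = 4 693 mm⁴.
Centroid: ȳ = ΣA·y / ΣA = 110 mm.
Transfer each piece to the centroidal x-axis using Ī + A·d² with d = y − 110:
  web: d = 0 mm → contributes +8 873 333 mm⁴
  top flange (beyond web): d = 106 mm → contributes +9 892 373 mm⁴
  bottom flange (beyond web): d = -106 mm → contributes +9 892 373 mm⁴
Total I = 28 658 080 mm⁴.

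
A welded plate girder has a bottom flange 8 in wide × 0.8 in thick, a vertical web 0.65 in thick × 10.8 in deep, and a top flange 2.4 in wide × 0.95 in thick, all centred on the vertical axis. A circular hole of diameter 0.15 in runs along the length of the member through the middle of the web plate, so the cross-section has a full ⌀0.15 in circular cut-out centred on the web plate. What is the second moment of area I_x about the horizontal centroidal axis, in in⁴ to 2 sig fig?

I_x ≈ 330 in⁴

Decompose the section into non-overlapping parts with the origin at the bottom-left of its bounding rectangle.
Bottom plate: 8 × 0.8, A = 6.4 in², y = 0.4 in, Ī = 0.3413 in⁴.
Web plate: 0.65 × 10.8, A = 7.02 in², y = 6.2 in, Ī = 68.23 in⁴.
Top plate: 2.4 × 0.95, A = 2.28 in², y = 12.08 in, Ī = 0.1715 in⁴.
Hole (subtracted): ⌀0.15, A = 0.01767 in², y = 6.2 in, Ī = 0.00002485 in⁴.
Centroid: ȳ = ΣA·y / ΣA = 4.687 in.
Transfer each piece to the horizontal centroidal axis using Ī + A·d² with d = y − 4.687:
  bottom plate: d = -4.287 in → contributes +118 in⁴
  web plate: d = 1.513 in → contributes +84.3 in⁴
  top plate: d = 7.388 in → contributes +124.6 in⁴
  hole: d = 1.513 in → contributes −0.04047 in⁴
Total I = 326.8 in⁴.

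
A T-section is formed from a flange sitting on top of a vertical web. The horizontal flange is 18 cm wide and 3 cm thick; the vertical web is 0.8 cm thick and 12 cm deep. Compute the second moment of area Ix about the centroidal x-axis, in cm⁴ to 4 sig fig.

Decompose the section into non-overlapping parts with the origin at the bottom-left of its bounding rectangle.
Flange: 18 × 3, A = 54 cm², y = 13.5 cm, Ī = 40.5 cm⁴.
Web: 0.8 × 12, A = 9.6 cm², y = 6 cm, Ī = 115.2 cm⁴.
Centroid: ȳ = ΣA·y / ΣA = 12.3679 cm.
Transfer each piece to the centroidal x-axis using Ī + A·d² with d = y − 12.3679:
  flange: d = 1.13208 cm → contributes +109.706 cm⁴
  web: d = -6.36792 cm → contributes +504.484 cm⁴
Total I = 614.191 cm⁴.

Ix ≈ 614.2 cm⁴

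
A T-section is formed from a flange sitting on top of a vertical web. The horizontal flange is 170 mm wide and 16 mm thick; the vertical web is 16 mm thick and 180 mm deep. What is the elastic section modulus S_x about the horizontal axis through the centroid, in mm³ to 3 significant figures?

Split into non-overlapping primitives; take the origin at the lower-left of the bounding box.
Flange: 170 × 16, A = 2 720 mm², y = 188 mm, Ī = 58 027 mm⁴.
Web: 16 × 180, A = 2 880 mm², y = 90 mm, Ī = 7 776 000 mm⁴.
Centroid: ȳ = ΣA·y / ΣA = 137.6 mm.
Transfer each piece to the horizontal axis through the centroid using Ī + A·d² with d = y − 137.6:
  flange: d = 50.4 mm → contributes +6 967 262 mm⁴
  web: d = -47.6 mm → contributes +14 301 389 mm⁴
Total I = 21 268 651 mm⁴.
Extreme fibre distance c = 137.6 mm; S = I/c = 154 569 mm³.

S_x ≈ 1.55 × 10⁵ mm³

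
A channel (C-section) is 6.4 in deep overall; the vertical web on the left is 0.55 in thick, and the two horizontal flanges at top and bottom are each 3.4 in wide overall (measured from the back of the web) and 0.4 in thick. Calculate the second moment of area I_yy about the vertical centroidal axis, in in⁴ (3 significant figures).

I_yy ≈ 5.63 in⁴

Break the section into simple shapes (no overlaps), measuring from the bottom-left corner of the bounding box.
Web: 0.55 × 6.4, A = 3.52 in², x = 0.275 in, Ī = 0.088733 in⁴.
Top flange (beyond web): 2.85 × 0.4, A = 1.14 in², x = 1.975 in, Ī = 0.77164 in⁴.
Bottom flange (beyond web): 2.85 × 0.4, A = 1.14 in², x = 1.975 in, Ī = 0.77164 in⁴.
Centroid: x̄ = ΣA·x / ΣA = 0.94328 in.
Transfer each piece to the vertical centroidal axis using Ī + A·d² with d = x − 0.94328:
  web: d = -0.66828 in → contributes +1.6607 in⁴
  top flange (beyond web): d = 1.0317 in → contributes +1.9851 in⁴
  bottom flange (beyond web): d = 1.0317 in → contributes +1.9851 in⁴
Total I = 5.631 in⁴.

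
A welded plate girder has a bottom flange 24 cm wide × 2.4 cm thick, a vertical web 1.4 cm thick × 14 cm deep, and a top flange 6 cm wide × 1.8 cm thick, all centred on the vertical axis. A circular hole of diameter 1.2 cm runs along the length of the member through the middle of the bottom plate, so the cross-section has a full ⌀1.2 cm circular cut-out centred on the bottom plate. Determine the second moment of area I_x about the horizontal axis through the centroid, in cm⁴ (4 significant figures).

I_x ≈ 3179 cm⁴

Break the section into simple shapes (no overlaps), measuring from the bottom-left corner of the bounding box.
Bottom plate: 24 × 2.4, A = 57.6 cm², y = 1.2 cm, Ī = 27.648 cm⁴.
Web plate: 1.4 × 14, A = 19.6 cm², y = 9.4 cm, Ī = 320.133 cm⁴.
Top plate: 6 × 1.8, A = 10.8 cm², y = 17.3 cm, Ī = 2.916 cm⁴.
Hole (subtracted): ⌀1.2, A = 1.13097 cm², y = 1.2 cm, Ī = 0.101788 cm⁴.
Centroid: ȳ = ΣA·y / ΣA = 5.05178 cm.
Transfer each piece to the horizontal axis through the centroid using Ī + A·d² with d = y − 5.05178:
  bottom plate: d = -3.85178 cm → contributes +882.212 cm⁴
  web plate: d = 4.34822 cm → contributes +690.712 cm⁴
  top plate: d = 12.2482 cm → contributes +1623.12 cm⁴
  hole: d = -3.85178 cm → contributes −16.8811 cm⁴
Total I = 3179.16 cm⁴.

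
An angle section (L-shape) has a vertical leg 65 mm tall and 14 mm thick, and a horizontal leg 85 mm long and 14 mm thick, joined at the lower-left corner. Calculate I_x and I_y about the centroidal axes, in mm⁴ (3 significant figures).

Treat the section as a set of non-overlapping primitives; coordinates are from the bounding-box lower-left.
Vertical leg: 14 × 65, A = 910 mm², y = 32.5 mm, Ī = 320 396 mm⁴.
Horizontal leg (remainder): 71 × 14, A = 994 mm², y = 7 mm, Ī = 16 235 mm⁴.
Centroid: ȳ = ΣA·y / ΣA = 19.188 mm.
Transfer each piece to the centroidal x-axis using Ī + A·d² with d = y − 19.188:
  vertical leg: d = 13.313 mm → contributes +481 668 mm⁴
  horizontal leg (remainder): d = -12.188 mm → contributes +163 879 mm⁴
Total I = 645 548 mm⁴.
For the y-axis: x̄ = 29.188 mm.
Repeating about the centroidal y-axis gives I_y = 1 290 528 mm⁴.

I_x ≈ 6.46 × 10⁵ mm⁴, I_y ≈ 1.29 × 10⁶ mm⁴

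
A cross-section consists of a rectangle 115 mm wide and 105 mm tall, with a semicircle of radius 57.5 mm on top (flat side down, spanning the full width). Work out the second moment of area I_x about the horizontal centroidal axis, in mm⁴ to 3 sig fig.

Split into non-overlapping primitives; take the origin at the lower-left of the bounding box.
Rectangular body: 115 × 105, A = 12 075 mm², y = 52.5 mm, Ī = 11 093 906 mm⁴.
Semicircular cap: semicircle r = 57.5, A = 5193.4 mm², y = 129.4 mm, Ī = 1 199 785 mm⁴.
Centroid: ȳ = ΣA·y / ΣA = 75.629 mm.
Transfer each piece to the horizontal centroidal axis using Ī + A·d² with d = y − 75.629:
  rectangular body: d = -23.129 mm → contributes +17 553 228 mm⁴
  semicircular cap: d = 53.775 mm → contributes +16 218 006 mm⁴
Total I = 33 771 234 mm⁴.

I_x ≈ 3.38 × 10⁷ mm⁴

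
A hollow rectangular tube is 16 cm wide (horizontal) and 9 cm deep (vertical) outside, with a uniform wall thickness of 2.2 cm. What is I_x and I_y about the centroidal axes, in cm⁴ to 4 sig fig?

Treat the section as a set of non-overlapping primitives; coordinates are from the bounding-box lower-left.
Outer rectangle: 16 × 9, A = 144 cm², y = 4.5 cm, Ī = 972 cm⁴.
Inner void (subtracted): 11.6 × 4.6, A = 53.36 cm², y = 4.5 cm, Ī = 94.0915 cm⁴.
By symmetry the centroid is at mid-height, ȳ = 4.5 cm.
All pieces are centred on the centroidal x-axis, so I = ΣĪ (holes subtracted) = 877.909 cm⁴.
Repeating about the centroidal y-axis gives I_y = 2473.66 cm⁴.

I_x ≈ 877.9 cm⁴, I_y ≈ 2474 cm⁴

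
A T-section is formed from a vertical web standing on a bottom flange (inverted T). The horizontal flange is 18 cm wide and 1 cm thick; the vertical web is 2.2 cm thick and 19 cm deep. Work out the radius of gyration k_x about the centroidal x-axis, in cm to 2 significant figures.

k_x ≈ 6.5 cm

Treat the section as a set of non-overlapping primitives; coordinates are from the bounding-box lower-left.
Flange: 18 × 1, A = 18 cm², y = 0.5 cm, Ī = 1.5 cm⁴.
Web: 2.2 × 19, A = 41.8 cm², y = 10.5 cm, Ī = 1 257 cm⁴.
Centroid: ȳ = ΣA·y / ΣA = 7.49 cm.
Transfer each piece to the centroidal x-axis using Ī + A·d² with d = y − 7.49:
  flange: d = -6.99 cm → contributes +881 cm⁴
  web: d = 3.01 cm → contributes +1 636 cm⁴
Total I = 2 517 cm⁴.
Radius of gyration: k = √(I/A) = √(2 517 / 59.8) = 6.488 cm.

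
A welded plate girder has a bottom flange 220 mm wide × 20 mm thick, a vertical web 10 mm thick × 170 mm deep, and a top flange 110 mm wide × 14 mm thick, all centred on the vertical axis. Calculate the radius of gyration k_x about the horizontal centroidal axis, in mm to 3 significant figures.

k_x ≈ 78.4 mm

Decompose the section into non-overlapping parts with the origin at the bottom-left of its bounding rectangle.
Bottom plate: 220 × 20, A = 4 400 mm², y = 10 mm, Ī = 146 667 mm⁴.
Web plate: 10 × 170, A = 1 700 mm², y = 105 mm, Ī = 4 094 167 mm⁴.
Top plate: 110 × 14, A = 1 540 mm², y = 197 mm, Ī = 25 153 mm⁴.
Centroid: ȳ = ΣA·y / ΣA = 68.832 mm.
Transfer each piece to the horizontal centroidal axis using Ī + A·d² with d = y − 68.832:
  bottom plate: d = -58.832 mm → contributes +15 376 204 mm⁴
  web plate: d = 36.168 mm → contributes +6 317 921 mm⁴
  top plate: d = 128.17 mm → contributes +25 322 607 mm⁴
Total I = 47 016 732 mm⁴.
Radius of gyration: k = √(I/A) = √(47 016 732 / 7 640) = 78.448 mm.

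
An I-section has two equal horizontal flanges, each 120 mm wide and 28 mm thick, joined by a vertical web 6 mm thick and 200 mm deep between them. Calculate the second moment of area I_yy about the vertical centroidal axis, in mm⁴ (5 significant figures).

Split into non-overlapping primitives; take the origin at the lower-left of the bounding box.
Bottom flange: 120 × 28, A = 3 360 mm², x = 60 mm, Ī = 4 032 000 mm⁴.
Web: 6 × 200, A = 1 200 mm², x = 60 mm, Ī = 3 600 mm⁴.
Top flange: 120 × 28, A = 3 360 mm², x = 60 mm, Ī = 4 032 000 mm⁴.
By symmetry the centroid is at mid-width, x̄ = 60 mm.
All pieces are centred on the vertical centroidal axis, so I = ΣĪ = 8 067 600 mm⁴.

I_yy ≈ 8.0676 × 10⁶ mm⁴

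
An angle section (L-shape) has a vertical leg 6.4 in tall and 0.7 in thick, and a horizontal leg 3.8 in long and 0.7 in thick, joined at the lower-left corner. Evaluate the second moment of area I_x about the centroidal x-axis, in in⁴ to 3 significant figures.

I_x ≈ 27.3 in⁴

Decompose the section into non-overlapping parts with the origin at the bottom-left of its bounding rectangle.
Vertical leg: 0.7 × 6.4, A = 4.48 in², y = 3.2 in, Ī = 15.292 in⁴.
Horizontal leg (remainder): 3.1 × 0.7, A = 2.17 in², y = 0.35 in, Ī = 0.088608 in⁴.
Centroid: ȳ = ΣA·y / ΣA = 2.27 in.
Transfer each piece to the centroidal x-axis using Ī + A·d² with d = y − 2.27:
  vertical leg: d = 0.93 in → contributes +19.166 in⁴
  horizontal leg (remainder): d = -1.92 in → contributes +8.0881 in⁴
Total I = 27.255 in⁴.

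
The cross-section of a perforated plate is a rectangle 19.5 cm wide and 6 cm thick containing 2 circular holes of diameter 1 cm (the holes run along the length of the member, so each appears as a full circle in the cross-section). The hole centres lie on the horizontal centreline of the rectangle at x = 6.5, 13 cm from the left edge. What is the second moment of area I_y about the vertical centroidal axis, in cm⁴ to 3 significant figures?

I_y ≈ 3690 cm⁴

Break the section into simple shapes (no overlaps), measuring from the bottom-left corner of the bounding box.
Plate: 19.5 × 6, A = 117 cm², x = 9.75 cm, Ī = 3707.4 cm⁴.
Hole 1 (subtracted): ⌀1, A = 0.7854 cm², x = 6.5 cm, Ī = 0.049087 cm⁴.
Hole 2 (subtracted): ⌀1, A = 0.7854 cm², x = 13 cm, Ī = 0.049087 cm⁴.
By symmetry the centroid is at mid-width, x̄ = 9.75 cm.
Transfer each piece to the vertical centroidal axis using Ī + A·d² with d = x − 9.75:
  plate: d = 0 cm → contributes +3707.4 cm⁴
  hole 1: d = -3.25 cm → contributes −8.3449 cm⁴
  hole 2: d = 3.25 cm → contributes −8.3449 cm⁴
Total I = 3690.7 cm⁴.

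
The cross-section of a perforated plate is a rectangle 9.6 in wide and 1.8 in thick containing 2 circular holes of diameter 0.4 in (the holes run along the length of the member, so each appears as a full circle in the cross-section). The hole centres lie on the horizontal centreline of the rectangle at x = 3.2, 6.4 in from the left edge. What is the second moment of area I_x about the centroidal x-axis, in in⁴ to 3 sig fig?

Split into non-overlapping primitives; take the origin at the lower-left of the bounding box.
Plate: 9.6 × 1.8, A = 17.28 in², y = 0.9 in, Ī = 4.6656 in⁴.
Hole 1 (subtracted): ⌀0.4, A = 0.12566 in², y = 0.9 in, Ī = 0.0012566 in⁴.
Hole 2 (subtracted): ⌀0.4, A = 0.12566 in², y = 0.9 in, Ī = 0.0012566 in⁴.
By symmetry the centroid is at mid-height, ȳ = 0.9 in.
All pieces are centred on the centroidal x-axis, so I = ΣĪ (holes subtracted) = 4.6631 in⁴.

I_x ≈ 4.66 in⁴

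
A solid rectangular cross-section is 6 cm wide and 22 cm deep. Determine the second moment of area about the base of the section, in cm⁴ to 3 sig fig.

The section: 6 × 22, A = 132 cm², y = 11 cm, Ī = 5 324 cm⁴.
Transfer it to the base of the section using Ī + A·d² with d = y − 0:
  the section: d = 11 cm → contributes +21 296 cm⁴
Total I = 21 296 cm⁴.

I_base ≈ 2.13 × 10⁴ cm⁴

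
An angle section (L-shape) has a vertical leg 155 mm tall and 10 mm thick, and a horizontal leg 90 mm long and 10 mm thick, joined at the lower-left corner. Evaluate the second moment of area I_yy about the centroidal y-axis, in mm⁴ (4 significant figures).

I_yy ≈ 1.508 × 10⁶ mm⁴

Treat the section as a set of non-overlapping primitives; coordinates are from the bounding-box lower-left.
Vertical leg: 10 × 155, A = 1 550 mm², x = 5 mm, Ī = 12916.7 mm⁴.
Horizontal leg (remainder): 80 × 10, A = 800 mm², x = 50 mm, Ī = 426 667 mm⁴.
Centroid: x̄ = ΣA·x / ΣA = 20.3191 mm.
Transfer each piece to the centroidal y-axis using Ī + A·d² with d = x − 20.3191:
  vertical leg: d = -15.3191 mm → contributes +376 665 mm⁴
  horizontal leg (remainder): d = 29.6809 mm → contributes +1 131 429 mm⁴
Total I = 1 508 094 mm⁴.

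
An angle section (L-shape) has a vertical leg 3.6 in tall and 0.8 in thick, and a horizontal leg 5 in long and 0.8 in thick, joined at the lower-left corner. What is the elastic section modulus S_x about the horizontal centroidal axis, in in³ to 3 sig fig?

Treat the section as a set of non-overlapping primitives; coordinates are from the bounding-box lower-left.
Vertical leg: 0.8 × 3.6, A = 2.88 in², y = 1.8 in, Ī = 3.1104 in⁴.
Horizontal leg (remainder): 4.2 × 0.8, A = 3.36 in², y = 0.4 in, Ī = 0.1792 in⁴.
Centroid: ȳ = ΣA·y / ΣA = 1.0462 in.
Transfer each piece to the horizontal centroidal axis using Ī + A·d² with d = y − 1.0462:
  vertical leg: d = 0.75385 in → contributes +4.7471 in⁴
  horizontal leg (remainder): d = -0.64615 in → contributes +1.582 in⁴
Total I = 6.3291 in⁴.
Extreme fibre distance c = 2.5538 in; S = I/c = 2.4783 in³.

S_x ≈ 2.48 in³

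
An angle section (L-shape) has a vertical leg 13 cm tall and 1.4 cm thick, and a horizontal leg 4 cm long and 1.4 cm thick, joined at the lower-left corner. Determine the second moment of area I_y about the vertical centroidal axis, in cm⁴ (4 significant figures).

Break the section into simple shapes (no overlaps), measuring from the bottom-left corner of the bounding box.
Vertical leg: 1.4 × 13, A = 18.2 cm², x = 0.7 cm, Ī = 2.97267 cm⁴.
Horizontal leg (remainder): 2.6 × 1.4, A = 3.64 cm², x = 2.7 cm, Ī = 2.05053 cm⁴.
Centroid: x̄ = ΣA·x / ΣA = 1.03333 cm.
Transfer each piece to the vertical centroidal axis using Ī + A·d² with d = x − 1.03333:
  vertical leg: d = -0.333333 cm → contributes +4.99489 cm⁴
  horizontal leg (remainder): d = 1.66667 cm → contributes +12.1616 cm⁴
Total I = 17.1565 cm⁴.

I_y ≈ 17.16 cm⁴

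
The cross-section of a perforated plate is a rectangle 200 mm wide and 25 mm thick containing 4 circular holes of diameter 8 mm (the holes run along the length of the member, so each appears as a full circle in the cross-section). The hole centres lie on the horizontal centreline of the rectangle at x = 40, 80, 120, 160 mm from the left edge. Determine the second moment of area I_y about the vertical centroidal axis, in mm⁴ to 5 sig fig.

Break the section into simple shapes (no overlaps), measuring from the bottom-left corner of the bounding box.
Plate: 200 × 25, A = 5 000 mm², x = 100 mm, Ī = 16 666 667 mm⁴.
Hole 1 (subtracted): ⌀8, A = 50.26548 mm², x = 40 mm, Ī = 201.0619 mm⁴.
Hole 2 (subtracted): ⌀8, A = 50.26548 mm², x = 80 mm, Ī = 201.0619 mm⁴.
Hole 3 (subtracted): ⌀8, A = 50.26548 mm², x = 120 mm, Ī = 201.0619 mm⁴.
Hole 4 (subtracted): ⌀8, A = 50.26548 mm², x = 160 mm, Ī = 201.0619 mm⁴.
By symmetry the centroid is at mid-width, x̄ = 100 mm.
Transfer each piece to the vertical centroidal axis using Ī + A·d² with d = x − 100:
  plate: d = 0 mm → contributes +16 666 667 mm⁴
  hole 1: d = -60 mm → contributes −181156.8 mm⁴
  hole 2: d = -20 mm → contributes −20307.25 mm⁴
  hole 3: d = 20 mm → contributes −20307.25 mm⁴
  hole 4: d = 60 mm → contributes −181156.8 mm⁴
Total I = 16 263 739 mm⁴.

I_y ≈ 1.6264 × 10⁷ mm⁴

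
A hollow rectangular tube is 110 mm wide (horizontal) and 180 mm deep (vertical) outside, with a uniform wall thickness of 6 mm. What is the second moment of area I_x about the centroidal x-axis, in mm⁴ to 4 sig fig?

I_x ≈ 1.474 × 10⁷ mm⁴

Break the section into simple shapes (no overlaps), measuring from the bottom-left corner of the bounding box.
Outer rectangle: 110 × 180, A = 19 800 mm², y = 90 mm, Ī = 53 460 000 mm⁴.
Inner void (subtracted): 98 × 168, A = 16 464 mm², y = 90 mm, Ī = 38 723 328 mm⁴.
By symmetry the centroid is at mid-height, ȳ = 90 mm.
All pieces are centred on the centroidal x-axis, so I = ΣĪ (holes subtracted) = 14 736 672 mm⁴.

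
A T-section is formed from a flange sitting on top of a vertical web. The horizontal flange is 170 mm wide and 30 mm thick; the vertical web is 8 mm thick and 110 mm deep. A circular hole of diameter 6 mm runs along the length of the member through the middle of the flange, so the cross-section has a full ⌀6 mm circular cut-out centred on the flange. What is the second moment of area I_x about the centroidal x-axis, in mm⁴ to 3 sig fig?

Decompose the section into non-overlapping parts with the origin at the bottom-left of its bounding rectangle.
Flange: 170 × 30, A = 5 100 mm², y = 125 mm, Ī = 382 500 mm⁴.
Web: 8 × 110, A = 880 mm², y = 55 mm, Ī = 887 333 mm⁴.
Hole (subtracted): ⌀6, A = 28.274 mm², y = 125 mm, Ī = 63.617 mm⁴.
Centroid: ȳ = ΣA·y / ΣA = 114.65 mm.
Transfer each piece to the centroidal x-axis using Ī + A·d² with d = y − 114.65:
  flange: d = 10.35 mm → contributes +928 818 mm⁴
  web: d = -59.65 mm → contributes +4 018 487 mm⁴
  hole: d = 10.35 mm → contributes −3092.4 mm⁴
Total I = 4 944 213 mm⁴.

I_x ≈ 4.94 × 10⁶ mm⁴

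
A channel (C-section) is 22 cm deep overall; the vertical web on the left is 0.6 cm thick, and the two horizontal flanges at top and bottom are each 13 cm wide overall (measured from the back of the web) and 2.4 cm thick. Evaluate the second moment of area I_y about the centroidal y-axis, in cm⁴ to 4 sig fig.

I_y ≈ 1220 cm⁴

Decompose the section into non-overlapping parts with the origin at the bottom-left of its bounding rectangle.
Web: 0.6 × 22, A = 13.2 cm², x = 0.3 cm, Ī = 0.396 cm⁴.
Top flange (beyond web): 12.4 × 2.4, A = 29.76 cm², x = 6.8 cm, Ī = 381.325 cm⁴.
Bottom flange (beyond web): 12.4 × 2.4, A = 29.76 cm², x = 6.8 cm, Ī = 381.325 cm⁴.
Centroid: x̄ = ΣA·x / ΣA = 5.62013 cm.
Transfer each piece to the centroidal y-axis using Ī + A·d² with d = x − 5.62013:
  web: d = -5.32013 cm → contributes +374.006 cm⁴
  top flange (beyond web): d = 1.17987 cm → contributes +422.753 cm⁴
  bottom flange (beyond web): d = 1.17987 cm → contributes +422.753 cm⁴
Total I = 1219.51 cm⁴.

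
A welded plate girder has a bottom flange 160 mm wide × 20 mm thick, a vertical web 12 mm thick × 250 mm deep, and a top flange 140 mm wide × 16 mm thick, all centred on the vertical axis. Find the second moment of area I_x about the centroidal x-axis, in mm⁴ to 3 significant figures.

Split into non-overlapping primitives; take the origin at the lower-left of the bounding box.
Bottom plate: 160 × 20, A = 3 200 mm², y = 10 mm, Ī = 106 667 mm⁴.
Web plate: 12 × 250, A = 3 000 mm², y = 145 mm, Ī = 15 625 000 mm⁴.
Top plate: 140 × 16, A = 2 240 mm², y = 278 mm, Ī = 47 787 mm⁴.
Centroid: ȳ = ΣA·y / ΣA = 129.11 mm.
Transfer each piece to the centroidal x-axis using Ī + A·d² with d = y − 129.11:
  bottom plate: d = -119.11 mm → contributes +45 508 536 mm⁴
  web plate: d = 15.886 mm → contributes +16 382 119 mm⁴
  top plate: d = 148.89 mm → contributes +49 702 129 mm⁴
Total I = 111 592 784 mm⁴.

I_x ≈ 1.12 × 10⁸ mm⁴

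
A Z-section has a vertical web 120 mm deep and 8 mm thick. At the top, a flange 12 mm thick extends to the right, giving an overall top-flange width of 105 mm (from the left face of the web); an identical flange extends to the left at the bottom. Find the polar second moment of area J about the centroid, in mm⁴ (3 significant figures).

J ≈ 1.62 × 10⁷ mm⁴

Split into non-overlapping primitives; take the origin at the lower-left of the bounding box.
Web: 8 × 120, A = 960 mm², y = 60 mm, Ī = 1 152 000 mm⁴.
Top flange (beyond web): 97 × 12, A = 1 164 mm², y = 114 mm, Ī = 13 968 mm⁴.
Bottom flange (beyond web): 97 × 12, A = 1 164 mm², y = 6 mm, Ī = 13 968 mm⁴.
Centroid: ȳ = ΣA·y / ΣA = 60 mm.
Transfer each piece to the centroidal x-axis using Ī + A·d² with d = y − 60:
  web: d = 0 mm → contributes +1 152 000 mm⁴
  top flange (beyond web): d = 54 mm → contributes +3 408 192 mm⁴
  bottom flange (beyond web): d = -54 mm → contributes +3 408 192 mm⁴
Total I = 7 968 384 mm⁴.
For the y-axis: x̄ = 101 mm.
Repeating about the centroidal y-axis gives I_y = 8 247 016 mm⁴.
Polar second moment: J = I_x + I_y = 16 215 400 mm⁴.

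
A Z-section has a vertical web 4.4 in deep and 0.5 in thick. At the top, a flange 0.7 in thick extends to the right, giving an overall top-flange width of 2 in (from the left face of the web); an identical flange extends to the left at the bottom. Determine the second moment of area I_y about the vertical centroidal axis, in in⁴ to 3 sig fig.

I_y ≈ 2.54 in⁴

Break the section into simple shapes (no overlaps), measuring from the bottom-left corner of the bounding box.
Web: 0.5 × 4.4, A = 2.2 in², x = 1.75 in, Ī = 0.045833 in⁴.
Top flange (beyond web): 1.5 × 0.7, A = 1.05 in², x = 2.75 in, Ī = 0.19688 in⁴.
Bottom flange (beyond web): 1.5 × 0.7, A = 1.05 in², x = 0.75 in, Ī = 0.19688 in⁴.
Centroid: x̄ = ΣA·x / ΣA = 1.75 in.
Transfer each piece to the vertical centroidal axis using Ī + A·d² with d = x − 1.75:
  web: d = 0 in → contributes +0.045833 in⁴
  top flange (beyond web): d = 1 in → contributes +1.2469 in⁴
  bottom flange (beyond web): d = -1 in → contributes +1.2469 in⁴
Total I = 2.5396 in⁴.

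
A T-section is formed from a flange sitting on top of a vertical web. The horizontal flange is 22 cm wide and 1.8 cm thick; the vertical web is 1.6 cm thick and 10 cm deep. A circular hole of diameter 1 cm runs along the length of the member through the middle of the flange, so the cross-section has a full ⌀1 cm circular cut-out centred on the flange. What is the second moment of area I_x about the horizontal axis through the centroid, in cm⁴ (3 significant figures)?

Split into non-overlapping primitives; take the origin at the lower-left of the bounding box.
Flange: 22 × 1.8, A = 39.6 cm², y = 10.9 cm, Ī = 10.692 cm⁴.
Web: 1.6 × 10, A = 16 cm², y = 5 cm, Ī = 133.33 cm⁴.
Hole (subtracted): ⌀1, A = 0.7854 cm², y = 10.9 cm, Ī = 0.049087 cm⁴.
Centroid: ȳ = ΣA·y / ΣA = 9.1778 cm.
Transfer each piece to the horizontal axis through the centroid using Ī + A·d² with d = y − 9.1778:
  flange: d = 1.7222 cm → contributes +128.14 cm⁴
  web: d = -4.1778 cm → contributes +412.6 cm⁴
  hole: d = 1.7222 cm → contributes −2.3785 cm⁴
Total I = 538.36 cm⁴.

I_x ≈ 538 cm⁴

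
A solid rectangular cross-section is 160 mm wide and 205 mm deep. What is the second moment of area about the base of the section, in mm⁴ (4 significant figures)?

I_base ≈ 4.595 × 10⁸ mm⁴

The section: 160 × 205, A = 32 800 mm², y = 102.5 mm, Ī = 114 868 333 mm⁴.
Transfer it to a horizontal axis along the bottom face using Ī + A·d² with d = y − 0:
  the section: d = 102.5 mm → contributes +459 473 333 mm⁴
Total I = 459 473 333 mm⁴.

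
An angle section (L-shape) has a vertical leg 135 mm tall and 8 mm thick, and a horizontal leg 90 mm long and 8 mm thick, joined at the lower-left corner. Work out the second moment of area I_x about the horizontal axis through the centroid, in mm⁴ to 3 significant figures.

Split into non-overlapping primitives; take the origin at the lower-left of the bounding box.
Vertical leg: 8 × 135, A = 1 080 mm², y = 67.5 mm, Ī = 1 640 250 mm⁴.
Horizontal leg (remainder): 82 × 8, A = 656 mm², y = 4 mm, Ī = 3498.7 mm⁴.
Centroid: ȳ = ΣA·y / ΣA = 43.505 mm.
Transfer each piece to the horizontal axis through the centroid using Ī + A·d² with d = y − 43.505:
  vertical leg: d = 23.995 mm → contributes +2 262 091 mm⁴
  horizontal leg (remainder): d = -39.505 mm → contributes +1 027 262 mm⁴
Total I = 3 289 353 mm⁴.

I_x ≈ 3.29 × 10⁶ mm⁴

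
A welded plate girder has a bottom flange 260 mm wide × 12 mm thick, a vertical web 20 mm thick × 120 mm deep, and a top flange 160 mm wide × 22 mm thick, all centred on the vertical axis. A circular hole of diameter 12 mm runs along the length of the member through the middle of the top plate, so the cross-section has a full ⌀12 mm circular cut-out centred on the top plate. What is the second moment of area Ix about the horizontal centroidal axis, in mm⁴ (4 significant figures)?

Decompose the section into non-overlapping parts with the origin at the bottom-left of its bounding rectangle.
Bottom plate: 260 × 12, A = 3 120 mm², y = 6 mm, Ī = 37 440 mm⁴.
Web plate: 20 × 120, A = 2 400 mm², y = 72 mm, Ī = 2 880 000 mm⁴.
Top plate: 160 × 22, A = 3 520 mm², y = 143 mm, Ī = 141 973 mm⁴.
Hole (subtracted): ⌀12, A = 113.097 mm², y = 143 mm, Ī = 1017.88 mm⁴.
Centroid: ȳ = ΣA·y / ΣA = 76.0294 mm.
Transfer each piece to the horizontal centroidal axis using Ī + A·d² with d = y − 76.0294:
  bottom plate: d = -70.0294 mm → contributes +15 338 286 mm⁴
  web plate: d = -4.0294 mm → contributes +2 918 967 mm⁴
  top plate: d = 66.9706 mm → contributes +15 929 388 mm⁴
  hole: d = 66.9706 mm → contributes −508 266 mm⁴
Total I = 33 678 374 mm⁴.

Ix ≈ 3.368 × 10⁷ mm⁴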